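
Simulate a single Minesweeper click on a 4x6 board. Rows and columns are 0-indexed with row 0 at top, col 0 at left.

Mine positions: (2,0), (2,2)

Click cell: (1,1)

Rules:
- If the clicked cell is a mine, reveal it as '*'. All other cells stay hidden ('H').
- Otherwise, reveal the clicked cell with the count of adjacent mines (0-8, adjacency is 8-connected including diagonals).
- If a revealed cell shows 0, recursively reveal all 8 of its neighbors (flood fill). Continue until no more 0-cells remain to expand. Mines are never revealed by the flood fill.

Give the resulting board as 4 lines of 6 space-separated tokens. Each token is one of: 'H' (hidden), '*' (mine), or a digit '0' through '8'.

H H H H H H
H 2 H H H H
H H H H H H
H H H H H H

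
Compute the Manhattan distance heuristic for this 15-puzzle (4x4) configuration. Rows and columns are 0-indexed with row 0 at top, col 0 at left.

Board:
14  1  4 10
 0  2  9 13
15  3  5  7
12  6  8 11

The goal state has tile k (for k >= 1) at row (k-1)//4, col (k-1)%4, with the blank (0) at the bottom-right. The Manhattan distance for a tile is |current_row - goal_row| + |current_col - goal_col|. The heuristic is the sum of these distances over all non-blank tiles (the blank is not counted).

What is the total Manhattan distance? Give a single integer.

Answer: 41

Derivation:
Tile 14: (0,0)->(3,1) = 4
Tile 1: (0,1)->(0,0) = 1
Tile 4: (0,2)->(0,3) = 1
Tile 10: (0,3)->(2,1) = 4
Tile 2: (1,1)->(0,1) = 1
Tile 9: (1,2)->(2,0) = 3
Tile 13: (1,3)->(3,0) = 5
Tile 15: (2,0)->(3,2) = 3
Tile 3: (2,1)->(0,2) = 3
Tile 5: (2,2)->(1,0) = 3
Tile 7: (2,3)->(1,2) = 2
Tile 12: (3,0)->(2,3) = 4
Tile 6: (3,1)->(1,1) = 2
Tile 8: (3,2)->(1,3) = 3
Tile 11: (3,3)->(2,2) = 2
Sum: 4 + 1 + 1 + 4 + 1 + 3 + 5 + 3 + 3 + 3 + 2 + 4 + 2 + 3 + 2 = 41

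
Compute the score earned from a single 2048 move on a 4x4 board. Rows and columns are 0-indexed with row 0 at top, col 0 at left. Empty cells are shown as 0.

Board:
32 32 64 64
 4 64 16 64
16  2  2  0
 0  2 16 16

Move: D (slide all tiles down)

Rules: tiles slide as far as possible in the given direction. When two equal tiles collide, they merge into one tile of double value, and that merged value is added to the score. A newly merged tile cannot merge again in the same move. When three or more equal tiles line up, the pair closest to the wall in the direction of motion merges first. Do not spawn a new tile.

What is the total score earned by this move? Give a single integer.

Slide down:
col 0: [32, 4, 16, 0] -> [0, 32, 4, 16]  score +0 (running 0)
col 1: [32, 64, 2, 2] -> [0, 32, 64, 4]  score +4 (running 4)
col 2: [64, 16, 2, 16] -> [64, 16, 2, 16]  score +0 (running 4)
col 3: [64, 64, 0, 16] -> [0, 0, 128, 16]  score +128 (running 132)
Board after move:
  0   0  64   0
 32  32  16   0
  4  64   2 128
 16   4  16  16

Answer: 132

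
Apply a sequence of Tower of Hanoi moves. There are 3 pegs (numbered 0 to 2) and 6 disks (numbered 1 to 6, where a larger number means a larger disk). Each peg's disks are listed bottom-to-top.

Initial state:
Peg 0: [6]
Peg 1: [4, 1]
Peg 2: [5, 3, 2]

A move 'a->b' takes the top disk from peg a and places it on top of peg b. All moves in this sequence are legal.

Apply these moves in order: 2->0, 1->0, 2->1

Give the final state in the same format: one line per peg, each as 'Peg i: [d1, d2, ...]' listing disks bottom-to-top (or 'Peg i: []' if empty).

Answer: Peg 0: [6, 2, 1]
Peg 1: [4, 3]
Peg 2: [5]

Derivation:
After move 1 (2->0):
Peg 0: [6, 2]
Peg 1: [4, 1]
Peg 2: [5, 3]

After move 2 (1->0):
Peg 0: [6, 2, 1]
Peg 1: [4]
Peg 2: [5, 3]

After move 3 (2->1):
Peg 0: [6, 2, 1]
Peg 1: [4, 3]
Peg 2: [5]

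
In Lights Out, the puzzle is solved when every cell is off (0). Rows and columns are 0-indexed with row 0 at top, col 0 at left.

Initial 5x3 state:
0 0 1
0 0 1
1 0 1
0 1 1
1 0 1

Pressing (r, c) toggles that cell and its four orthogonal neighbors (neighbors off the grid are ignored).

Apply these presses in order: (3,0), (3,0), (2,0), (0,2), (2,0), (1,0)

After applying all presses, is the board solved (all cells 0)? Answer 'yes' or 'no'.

Answer: no

Derivation:
After press 1 at (3,0):
0 0 1
0 0 1
0 0 1
1 0 1
0 0 1

After press 2 at (3,0):
0 0 1
0 0 1
1 0 1
0 1 1
1 0 1

After press 3 at (2,0):
0 0 1
1 0 1
0 1 1
1 1 1
1 0 1

After press 4 at (0,2):
0 1 0
1 0 0
0 1 1
1 1 1
1 0 1

After press 5 at (2,0):
0 1 0
0 0 0
1 0 1
0 1 1
1 0 1

After press 6 at (1,0):
1 1 0
1 1 0
0 0 1
0 1 1
1 0 1

Lights still on: 9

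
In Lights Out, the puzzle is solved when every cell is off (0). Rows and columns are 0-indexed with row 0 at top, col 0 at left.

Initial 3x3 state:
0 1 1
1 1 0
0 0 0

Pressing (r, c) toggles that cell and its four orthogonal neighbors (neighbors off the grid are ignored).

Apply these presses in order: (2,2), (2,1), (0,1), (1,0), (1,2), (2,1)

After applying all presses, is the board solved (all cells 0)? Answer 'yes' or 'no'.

After press 1 at (2,2):
0 1 1
1 1 1
0 1 1

After press 2 at (2,1):
0 1 1
1 0 1
1 0 0

After press 3 at (0,1):
1 0 0
1 1 1
1 0 0

After press 4 at (1,0):
0 0 0
0 0 1
0 0 0

After press 5 at (1,2):
0 0 1
0 1 0
0 0 1

After press 6 at (2,1):
0 0 1
0 0 0
1 1 0

Lights still on: 3

Answer: no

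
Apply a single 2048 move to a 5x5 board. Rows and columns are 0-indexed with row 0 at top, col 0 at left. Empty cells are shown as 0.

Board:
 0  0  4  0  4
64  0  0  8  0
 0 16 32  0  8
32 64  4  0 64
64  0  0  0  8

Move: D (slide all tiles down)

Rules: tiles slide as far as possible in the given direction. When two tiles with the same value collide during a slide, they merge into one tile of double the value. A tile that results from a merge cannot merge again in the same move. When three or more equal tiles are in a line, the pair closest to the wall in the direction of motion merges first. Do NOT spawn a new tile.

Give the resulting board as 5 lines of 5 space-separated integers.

Slide down:
col 0: [0, 64, 0, 32, 64] -> [0, 0, 64, 32, 64]
col 1: [0, 0, 16, 64, 0] -> [0, 0, 0, 16, 64]
col 2: [4, 0, 32, 4, 0] -> [0, 0, 4, 32, 4]
col 3: [0, 8, 0, 0, 0] -> [0, 0, 0, 0, 8]
col 4: [4, 0, 8, 64, 8] -> [0, 4, 8, 64, 8]

Answer:  0  0  0  0  0
 0  0  0  0  4
64  0  4  0  8
32 16 32  0 64
64 64  4  8  8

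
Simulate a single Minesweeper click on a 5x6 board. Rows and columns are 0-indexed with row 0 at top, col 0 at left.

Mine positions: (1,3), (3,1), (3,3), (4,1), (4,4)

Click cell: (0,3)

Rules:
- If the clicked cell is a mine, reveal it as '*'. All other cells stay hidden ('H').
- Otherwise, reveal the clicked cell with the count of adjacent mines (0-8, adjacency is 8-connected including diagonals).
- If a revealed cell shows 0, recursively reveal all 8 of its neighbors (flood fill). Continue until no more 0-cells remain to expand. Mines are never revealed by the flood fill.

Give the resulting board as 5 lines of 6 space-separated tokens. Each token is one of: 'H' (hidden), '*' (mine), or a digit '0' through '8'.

H H H 1 H H
H H H H H H
H H H H H H
H H H H H H
H H H H H H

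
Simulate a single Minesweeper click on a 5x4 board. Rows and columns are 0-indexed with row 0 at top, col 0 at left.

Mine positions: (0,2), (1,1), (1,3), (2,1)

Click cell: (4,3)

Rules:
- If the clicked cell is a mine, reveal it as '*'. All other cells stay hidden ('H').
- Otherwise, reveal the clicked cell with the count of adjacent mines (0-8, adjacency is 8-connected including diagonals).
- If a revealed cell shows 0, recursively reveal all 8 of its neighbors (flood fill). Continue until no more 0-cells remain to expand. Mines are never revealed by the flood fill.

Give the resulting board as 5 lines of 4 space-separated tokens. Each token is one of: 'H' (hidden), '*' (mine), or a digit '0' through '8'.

H H H H
H H H H
H H 3 1
1 1 1 0
0 0 0 0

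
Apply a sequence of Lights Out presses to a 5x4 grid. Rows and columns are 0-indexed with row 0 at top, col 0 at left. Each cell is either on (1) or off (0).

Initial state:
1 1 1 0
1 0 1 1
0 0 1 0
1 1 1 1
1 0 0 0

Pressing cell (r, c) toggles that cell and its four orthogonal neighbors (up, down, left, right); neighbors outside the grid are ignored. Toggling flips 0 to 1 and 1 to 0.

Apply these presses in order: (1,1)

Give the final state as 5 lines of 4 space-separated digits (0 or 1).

Answer: 1 0 1 0
0 1 0 1
0 1 1 0
1 1 1 1
1 0 0 0

Derivation:
After press 1 at (1,1):
1 0 1 0
0 1 0 1
0 1 1 0
1 1 1 1
1 0 0 0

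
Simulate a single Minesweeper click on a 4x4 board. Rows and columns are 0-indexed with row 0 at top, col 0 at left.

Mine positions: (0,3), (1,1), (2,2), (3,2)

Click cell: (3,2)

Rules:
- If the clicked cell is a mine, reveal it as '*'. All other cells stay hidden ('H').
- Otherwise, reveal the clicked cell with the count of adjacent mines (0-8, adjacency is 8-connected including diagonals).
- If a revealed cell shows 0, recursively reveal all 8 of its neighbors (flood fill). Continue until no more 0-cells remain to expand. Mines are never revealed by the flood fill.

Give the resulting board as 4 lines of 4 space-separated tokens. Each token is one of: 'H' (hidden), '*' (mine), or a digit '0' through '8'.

H H H H
H H H H
H H H H
H H * H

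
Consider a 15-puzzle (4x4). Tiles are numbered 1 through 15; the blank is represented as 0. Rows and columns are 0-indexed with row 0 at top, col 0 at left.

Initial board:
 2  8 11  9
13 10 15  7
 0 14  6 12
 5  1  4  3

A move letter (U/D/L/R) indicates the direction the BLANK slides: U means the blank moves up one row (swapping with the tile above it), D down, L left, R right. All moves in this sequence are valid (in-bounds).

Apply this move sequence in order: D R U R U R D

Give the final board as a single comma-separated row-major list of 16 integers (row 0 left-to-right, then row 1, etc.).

Answer: 2, 8, 11, 9, 13, 10, 7, 12, 5, 6, 15, 0, 1, 14, 4, 3

Derivation:
After move 1 (D):
 2  8 11  9
13 10 15  7
 5 14  6 12
 0  1  4  3

After move 2 (R):
 2  8 11  9
13 10 15  7
 5 14  6 12
 1  0  4  3

After move 3 (U):
 2  8 11  9
13 10 15  7
 5  0  6 12
 1 14  4  3

After move 4 (R):
 2  8 11  9
13 10 15  7
 5  6  0 12
 1 14  4  3

After move 5 (U):
 2  8 11  9
13 10  0  7
 5  6 15 12
 1 14  4  3

After move 6 (R):
 2  8 11  9
13 10  7  0
 5  6 15 12
 1 14  4  3

After move 7 (D):
 2  8 11  9
13 10  7 12
 5  6 15  0
 1 14  4  3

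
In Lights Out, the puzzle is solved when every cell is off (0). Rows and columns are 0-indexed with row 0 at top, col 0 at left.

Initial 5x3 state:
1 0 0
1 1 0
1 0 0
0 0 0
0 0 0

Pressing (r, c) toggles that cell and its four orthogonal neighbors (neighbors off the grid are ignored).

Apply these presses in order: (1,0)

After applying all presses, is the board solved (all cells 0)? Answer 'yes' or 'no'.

Answer: yes

Derivation:
After press 1 at (1,0):
0 0 0
0 0 0
0 0 0
0 0 0
0 0 0

Lights still on: 0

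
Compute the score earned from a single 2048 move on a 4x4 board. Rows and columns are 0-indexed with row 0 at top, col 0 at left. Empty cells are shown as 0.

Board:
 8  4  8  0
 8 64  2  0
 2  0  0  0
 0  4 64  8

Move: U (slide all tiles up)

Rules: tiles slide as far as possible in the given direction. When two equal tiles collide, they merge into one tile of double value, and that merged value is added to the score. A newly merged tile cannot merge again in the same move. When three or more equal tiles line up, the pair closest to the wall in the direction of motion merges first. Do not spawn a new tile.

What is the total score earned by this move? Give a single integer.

Slide up:
col 0: [8, 8, 2, 0] -> [16, 2, 0, 0]  score +16 (running 16)
col 1: [4, 64, 0, 4] -> [4, 64, 4, 0]  score +0 (running 16)
col 2: [8, 2, 0, 64] -> [8, 2, 64, 0]  score +0 (running 16)
col 3: [0, 0, 0, 8] -> [8, 0, 0, 0]  score +0 (running 16)
Board after move:
16  4  8  8
 2 64  2  0
 0  4 64  0
 0  0  0  0

Answer: 16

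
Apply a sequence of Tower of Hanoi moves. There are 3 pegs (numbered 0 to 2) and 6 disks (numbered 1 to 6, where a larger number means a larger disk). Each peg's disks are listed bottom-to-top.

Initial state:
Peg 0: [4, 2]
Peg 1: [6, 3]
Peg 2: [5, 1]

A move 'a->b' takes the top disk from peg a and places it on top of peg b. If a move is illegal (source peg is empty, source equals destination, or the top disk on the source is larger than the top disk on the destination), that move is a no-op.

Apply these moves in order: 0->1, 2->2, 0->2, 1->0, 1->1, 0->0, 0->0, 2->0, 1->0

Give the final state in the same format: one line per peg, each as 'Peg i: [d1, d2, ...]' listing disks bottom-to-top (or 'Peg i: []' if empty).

Answer: Peg 0: [4, 2, 1]
Peg 1: [6, 3]
Peg 2: [5]

Derivation:
After move 1 (0->1):
Peg 0: [4]
Peg 1: [6, 3, 2]
Peg 2: [5, 1]

After move 2 (2->2):
Peg 0: [4]
Peg 1: [6, 3, 2]
Peg 2: [5, 1]

After move 3 (0->2):
Peg 0: [4]
Peg 1: [6, 3, 2]
Peg 2: [5, 1]

After move 4 (1->0):
Peg 0: [4, 2]
Peg 1: [6, 3]
Peg 2: [5, 1]

After move 5 (1->1):
Peg 0: [4, 2]
Peg 1: [6, 3]
Peg 2: [5, 1]

After move 6 (0->0):
Peg 0: [4, 2]
Peg 1: [6, 3]
Peg 2: [5, 1]

After move 7 (0->0):
Peg 0: [4, 2]
Peg 1: [6, 3]
Peg 2: [5, 1]

After move 8 (2->0):
Peg 0: [4, 2, 1]
Peg 1: [6, 3]
Peg 2: [5]

After move 9 (1->0):
Peg 0: [4, 2, 1]
Peg 1: [6, 3]
Peg 2: [5]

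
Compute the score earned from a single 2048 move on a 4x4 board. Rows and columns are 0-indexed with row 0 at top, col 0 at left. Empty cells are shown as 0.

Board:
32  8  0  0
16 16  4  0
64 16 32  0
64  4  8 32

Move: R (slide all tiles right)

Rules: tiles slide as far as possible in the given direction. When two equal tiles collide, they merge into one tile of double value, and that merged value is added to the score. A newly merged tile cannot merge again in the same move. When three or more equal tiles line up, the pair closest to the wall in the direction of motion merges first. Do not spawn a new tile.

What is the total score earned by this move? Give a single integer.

Slide right:
row 0: [32, 8, 0, 0] -> [0, 0, 32, 8]  score +0 (running 0)
row 1: [16, 16, 4, 0] -> [0, 0, 32, 4]  score +32 (running 32)
row 2: [64, 16, 32, 0] -> [0, 64, 16, 32]  score +0 (running 32)
row 3: [64, 4, 8, 32] -> [64, 4, 8, 32]  score +0 (running 32)
Board after move:
 0  0 32  8
 0  0 32  4
 0 64 16 32
64  4  8 32

Answer: 32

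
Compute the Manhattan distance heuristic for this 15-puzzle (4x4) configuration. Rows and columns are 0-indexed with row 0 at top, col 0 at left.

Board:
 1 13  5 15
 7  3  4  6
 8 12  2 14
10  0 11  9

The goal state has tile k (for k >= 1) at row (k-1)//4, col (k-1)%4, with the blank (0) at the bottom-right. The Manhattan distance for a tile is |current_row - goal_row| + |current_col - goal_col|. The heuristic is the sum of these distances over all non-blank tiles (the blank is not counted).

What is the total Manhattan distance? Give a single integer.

Tile 1: (0,0)->(0,0) = 0
Tile 13: (0,1)->(3,0) = 4
Tile 5: (0,2)->(1,0) = 3
Tile 15: (0,3)->(3,2) = 4
Tile 7: (1,0)->(1,2) = 2
Tile 3: (1,1)->(0,2) = 2
Tile 4: (1,2)->(0,3) = 2
Tile 6: (1,3)->(1,1) = 2
Tile 8: (2,0)->(1,3) = 4
Tile 12: (2,1)->(2,3) = 2
Tile 2: (2,2)->(0,1) = 3
Tile 14: (2,3)->(3,1) = 3
Tile 10: (3,0)->(2,1) = 2
Tile 11: (3,2)->(2,2) = 1
Tile 9: (3,3)->(2,0) = 4
Sum: 0 + 4 + 3 + 4 + 2 + 2 + 2 + 2 + 4 + 2 + 3 + 3 + 2 + 1 + 4 = 38

Answer: 38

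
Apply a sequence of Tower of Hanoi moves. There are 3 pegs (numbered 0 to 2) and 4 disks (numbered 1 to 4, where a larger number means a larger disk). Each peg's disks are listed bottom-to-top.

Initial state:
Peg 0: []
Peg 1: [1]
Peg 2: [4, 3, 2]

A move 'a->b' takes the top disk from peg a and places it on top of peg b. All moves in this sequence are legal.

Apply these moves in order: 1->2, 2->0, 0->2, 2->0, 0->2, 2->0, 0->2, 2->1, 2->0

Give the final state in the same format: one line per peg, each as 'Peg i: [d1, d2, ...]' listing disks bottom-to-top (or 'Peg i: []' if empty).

After move 1 (1->2):
Peg 0: []
Peg 1: []
Peg 2: [4, 3, 2, 1]

After move 2 (2->0):
Peg 0: [1]
Peg 1: []
Peg 2: [4, 3, 2]

After move 3 (0->2):
Peg 0: []
Peg 1: []
Peg 2: [4, 3, 2, 1]

After move 4 (2->0):
Peg 0: [1]
Peg 1: []
Peg 2: [4, 3, 2]

After move 5 (0->2):
Peg 0: []
Peg 1: []
Peg 2: [4, 3, 2, 1]

After move 6 (2->0):
Peg 0: [1]
Peg 1: []
Peg 2: [4, 3, 2]

After move 7 (0->2):
Peg 0: []
Peg 1: []
Peg 2: [4, 3, 2, 1]

After move 8 (2->1):
Peg 0: []
Peg 1: [1]
Peg 2: [4, 3, 2]

After move 9 (2->0):
Peg 0: [2]
Peg 1: [1]
Peg 2: [4, 3]

Answer: Peg 0: [2]
Peg 1: [1]
Peg 2: [4, 3]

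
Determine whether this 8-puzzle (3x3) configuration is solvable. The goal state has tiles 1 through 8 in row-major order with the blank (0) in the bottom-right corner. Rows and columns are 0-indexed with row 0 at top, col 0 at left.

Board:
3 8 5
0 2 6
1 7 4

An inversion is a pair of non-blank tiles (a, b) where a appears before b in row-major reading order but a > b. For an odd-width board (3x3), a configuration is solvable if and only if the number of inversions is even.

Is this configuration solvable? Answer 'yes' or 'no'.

Answer: no

Derivation:
Inversions (pairs i<j in row-major order where tile[i] > tile[j] > 0): 15
15 is odd, so the puzzle is not solvable.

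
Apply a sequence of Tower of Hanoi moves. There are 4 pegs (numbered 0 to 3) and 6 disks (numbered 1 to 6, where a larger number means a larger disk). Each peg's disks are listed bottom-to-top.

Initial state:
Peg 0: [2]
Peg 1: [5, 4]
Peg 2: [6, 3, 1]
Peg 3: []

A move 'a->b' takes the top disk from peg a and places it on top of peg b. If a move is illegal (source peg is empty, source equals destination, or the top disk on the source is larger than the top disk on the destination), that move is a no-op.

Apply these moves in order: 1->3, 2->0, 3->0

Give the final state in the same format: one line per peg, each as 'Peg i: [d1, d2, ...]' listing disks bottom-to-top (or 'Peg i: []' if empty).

After move 1 (1->3):
Peg 0: [2]
Peg 1: [5]
Peg 2: [6, 3, 1]
Peg 3: [4]

After move 2 (2->0):
Peg 0: [2, 1]
Peg 1: [5]
Peg 2: [6, 3]
Peg 3: [4]

After move 3 (3->0):
Peg 0: [2, 1]
Peg 1: [5]
Peg 2: [6, 3]
Peg 3: [4]

Answer: Peg 0: [2, 1]
Peg 1: [5]
Peg 2: [6, 3]
Peg 3: [4]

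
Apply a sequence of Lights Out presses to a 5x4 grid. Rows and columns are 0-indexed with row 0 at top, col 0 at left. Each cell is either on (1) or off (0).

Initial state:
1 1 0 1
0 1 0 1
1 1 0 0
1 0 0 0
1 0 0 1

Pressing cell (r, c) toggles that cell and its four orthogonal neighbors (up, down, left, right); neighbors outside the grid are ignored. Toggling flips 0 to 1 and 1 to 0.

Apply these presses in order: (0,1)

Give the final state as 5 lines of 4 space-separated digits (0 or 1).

After press 1 at (0,1):
0 0 1 1
0 0 0 1
1 1 0 0
1 0 0 0
1 0 0 1

Answer: 0 0 1 1
0 0 0 1
1 1 0 0
1 0 0 0
1 0 0 1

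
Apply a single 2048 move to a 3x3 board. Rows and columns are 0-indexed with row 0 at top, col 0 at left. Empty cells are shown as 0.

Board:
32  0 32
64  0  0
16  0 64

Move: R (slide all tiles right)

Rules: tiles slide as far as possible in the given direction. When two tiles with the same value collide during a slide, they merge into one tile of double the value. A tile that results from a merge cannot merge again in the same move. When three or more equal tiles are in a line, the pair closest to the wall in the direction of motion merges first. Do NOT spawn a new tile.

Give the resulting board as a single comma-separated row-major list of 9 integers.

Slide right:
row 0: [32, 0, 32] -> [0, 0, 64]
row 1: [64, 0, 0] -> [0, 0, 64]
row 2: [16, 0, 64] -> [0, 16, 64]

Answer: 0, 0, 64, 0, 0, 64, 0, 16, 64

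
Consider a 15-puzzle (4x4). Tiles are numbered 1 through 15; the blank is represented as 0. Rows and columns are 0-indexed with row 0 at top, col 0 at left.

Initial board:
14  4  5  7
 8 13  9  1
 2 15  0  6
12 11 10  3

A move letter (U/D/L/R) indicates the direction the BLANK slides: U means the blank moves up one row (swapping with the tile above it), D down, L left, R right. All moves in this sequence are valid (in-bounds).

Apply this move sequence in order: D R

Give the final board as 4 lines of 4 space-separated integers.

Answer: 14  4  5  7
 8 13  9  1
 2 15 10  6
12 11  3  0

Derivation:
After move 1 (D):
14  4  5  7
 8 13  9  1
 2 15 10  6
12 11  0  3

After move 2 (R):
14  4  5  7
 8 13  9  1
 2 15 10  6
12 11  3  0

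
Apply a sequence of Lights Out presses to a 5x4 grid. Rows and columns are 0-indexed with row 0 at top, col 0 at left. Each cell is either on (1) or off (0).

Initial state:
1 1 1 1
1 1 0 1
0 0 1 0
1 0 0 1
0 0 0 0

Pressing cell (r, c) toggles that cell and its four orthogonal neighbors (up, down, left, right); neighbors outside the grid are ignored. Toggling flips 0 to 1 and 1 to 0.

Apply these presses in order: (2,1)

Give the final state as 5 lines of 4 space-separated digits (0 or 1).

Answer: 1 1 1 1
1 0 0 1
1 1 0 0
1 1 0 1
0 0 0 0

Derivation:
After press 1 at (2,1):
1 1 1 1
1 0 0 1
1 1 0 0
1 1 0 1
0 0 0 0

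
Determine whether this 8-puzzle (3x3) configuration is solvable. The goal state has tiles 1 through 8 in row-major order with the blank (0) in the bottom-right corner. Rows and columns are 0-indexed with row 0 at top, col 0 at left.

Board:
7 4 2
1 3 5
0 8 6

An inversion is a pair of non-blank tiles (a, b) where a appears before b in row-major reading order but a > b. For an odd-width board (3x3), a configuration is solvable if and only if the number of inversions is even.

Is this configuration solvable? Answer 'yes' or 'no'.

Inversions (pairs i<j in row-major order where tile[i] > tile[j] > 0): 11
11 is odd, so the puzzle is not solvable.

Answer: no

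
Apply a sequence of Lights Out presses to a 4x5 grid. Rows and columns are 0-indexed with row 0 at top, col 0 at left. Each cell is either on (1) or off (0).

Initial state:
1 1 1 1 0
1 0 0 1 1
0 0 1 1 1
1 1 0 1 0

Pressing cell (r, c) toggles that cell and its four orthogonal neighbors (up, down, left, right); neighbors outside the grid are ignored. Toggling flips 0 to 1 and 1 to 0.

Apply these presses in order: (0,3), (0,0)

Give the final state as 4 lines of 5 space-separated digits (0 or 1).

Answer: 0 0 0 0 1
0 0 0 0 1
0 0 1 1 1
1 1 0 1 0

Derivation:
After press 1 at (0,3):
1 1 0 0 1
1 0 0 0 1
0 0 1 1 1
1 1 0 1 0

After press 2 at (0,0):
0 0 0 0 1
0 0 0 0 1
0 0 1 1 1
1 1 0 1 0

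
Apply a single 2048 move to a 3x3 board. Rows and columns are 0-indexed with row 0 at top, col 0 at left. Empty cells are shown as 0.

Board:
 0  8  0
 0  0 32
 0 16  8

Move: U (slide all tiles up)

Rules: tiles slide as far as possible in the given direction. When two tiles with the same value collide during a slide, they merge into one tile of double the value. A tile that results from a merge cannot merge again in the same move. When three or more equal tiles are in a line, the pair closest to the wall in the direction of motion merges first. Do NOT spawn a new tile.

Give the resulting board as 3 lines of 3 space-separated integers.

Slide up:
col 0: [0, 0, 0] -> [0, 0, 0]
col 1: [8, 0, 16] -> [8, 16, 0]
col 2: [0, 32, 8] -> [32, 8, 0]

Answer:  0  8 32
 0 16  8
 0  0  0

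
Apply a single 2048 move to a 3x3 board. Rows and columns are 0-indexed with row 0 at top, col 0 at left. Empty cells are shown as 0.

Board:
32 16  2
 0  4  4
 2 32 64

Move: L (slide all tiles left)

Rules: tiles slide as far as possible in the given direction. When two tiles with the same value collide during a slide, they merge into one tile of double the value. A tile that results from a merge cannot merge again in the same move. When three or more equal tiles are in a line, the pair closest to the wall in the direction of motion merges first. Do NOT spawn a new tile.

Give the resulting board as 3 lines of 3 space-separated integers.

Slide left:
row 0: [32, 16, 2] -> [32, 16, 2]
row 1: [0, 4, 4] -> [8, 0, 0]
row 2: [2, 32, 64] -> [2, 32, 64]

Answer: 32 16  2
 8  0  0
 2 32 64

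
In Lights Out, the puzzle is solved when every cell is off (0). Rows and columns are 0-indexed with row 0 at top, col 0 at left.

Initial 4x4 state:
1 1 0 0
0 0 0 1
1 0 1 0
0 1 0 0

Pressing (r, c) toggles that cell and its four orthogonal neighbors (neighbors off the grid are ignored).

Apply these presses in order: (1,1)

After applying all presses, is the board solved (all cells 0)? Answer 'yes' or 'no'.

Answer: no

Derivation:
After press 1 at (1,1):
1 0 0 0
1 1 1 1
1 1 1 0
0 1 0 0

Lights still on: 9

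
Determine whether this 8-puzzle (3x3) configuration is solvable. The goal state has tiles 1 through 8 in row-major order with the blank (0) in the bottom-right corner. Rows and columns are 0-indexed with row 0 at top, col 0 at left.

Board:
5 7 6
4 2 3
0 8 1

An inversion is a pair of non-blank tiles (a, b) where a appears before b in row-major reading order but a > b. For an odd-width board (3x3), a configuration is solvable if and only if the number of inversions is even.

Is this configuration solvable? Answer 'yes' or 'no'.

Answer: no

Derivation:
Inversions (pairs i<j in row-major order where tile[i] > tile[j] > 0): 19
19 is odd, so the puzzle is not solvable.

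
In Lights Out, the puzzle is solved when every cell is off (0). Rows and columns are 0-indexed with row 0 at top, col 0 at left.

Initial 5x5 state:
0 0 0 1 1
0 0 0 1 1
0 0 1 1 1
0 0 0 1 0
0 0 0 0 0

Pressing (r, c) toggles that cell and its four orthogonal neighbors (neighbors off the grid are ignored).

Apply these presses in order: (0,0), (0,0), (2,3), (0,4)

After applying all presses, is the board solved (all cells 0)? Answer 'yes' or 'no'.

After press 1 at (0,0):
1 1 0 1 1
1 0 0 1 1
0 0 1 1 1
0 0 0 1 0
0 0 0 0 0

After press 2 at (0,0):
0 0 0 1 1
0 0 0 1 1
0 0 1 1 1
0 0 0 1 0
0 0 0 0 0

After press 3 at (2,3):
0 0 0 1 1
0 0 0 0 1
0 0 0 0 0
0 0 0 0 0
0 0 0 0 0

After press 4 at (0,4):
0 0 0 0 0
0 0 0 0 0
0 0 0 0 0
0 0 0 0 0
0 0 0 0 0

Lights still on: 0

Answer: yes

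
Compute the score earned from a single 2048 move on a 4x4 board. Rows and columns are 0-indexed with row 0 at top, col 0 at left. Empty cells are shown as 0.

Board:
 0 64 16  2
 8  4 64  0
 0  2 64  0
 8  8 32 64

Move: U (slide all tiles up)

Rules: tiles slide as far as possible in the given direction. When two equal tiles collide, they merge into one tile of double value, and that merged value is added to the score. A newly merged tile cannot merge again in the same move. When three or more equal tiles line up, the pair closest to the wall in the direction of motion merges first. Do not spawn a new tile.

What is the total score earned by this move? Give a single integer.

Slide up:
col 0: [0, 8, 0, 8] -> [16, 0, 0, 0]  score +16 (running 16)
col 1: [64, 4, 2, 8] -> [64, 4, 2, 8]  score +0 (running 16)
col 2: [16, 64, 64, 32] -> [16, 128, 32, 0]  score +128 (running 144)
col 3: [2, 0, 0, 64] -> [2, 64, 0, 0]  score +0 (running 144)
Board after move:
 16  64  16   2
  0   4 128  64
  0   2  32   0
  0   8   0   0

Answer: 144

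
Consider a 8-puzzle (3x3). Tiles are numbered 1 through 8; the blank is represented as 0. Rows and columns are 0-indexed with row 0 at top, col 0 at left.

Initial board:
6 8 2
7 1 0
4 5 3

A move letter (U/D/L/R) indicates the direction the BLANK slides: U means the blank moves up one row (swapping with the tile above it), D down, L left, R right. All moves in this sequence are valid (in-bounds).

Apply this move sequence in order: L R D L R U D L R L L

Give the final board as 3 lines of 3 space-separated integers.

Answer: 6 8 2
7 1 3
0 4 5

Derivation:
After move 1 (L):
6 8 2
7 0 1
4 5 3

After move 2 (R):
6 8 2
7 1 0
4 5 3

After move 3 (D):
6 8 2
7 1 3
4 5 0

After move 4 (L):
6 8 2
7 1 3
4 0 5

After move 5 (R):
6 8 2
7 1 3
4 5 0

After move 6 (U):
6 8 2
7 1 0
4 5 3

After move 7 (D):
6 8 2
7 1 3
4 5 0

After move 8 (L):
6 8 2
7 1 3
4 0 5

After move 9 (R):
6 8 2
7 1 3
4 5 0

After move 10 (L):
6 8 2
7 1 3
4 0 5

After move 11 (L):
6 8 2
7 1 3
0 4 5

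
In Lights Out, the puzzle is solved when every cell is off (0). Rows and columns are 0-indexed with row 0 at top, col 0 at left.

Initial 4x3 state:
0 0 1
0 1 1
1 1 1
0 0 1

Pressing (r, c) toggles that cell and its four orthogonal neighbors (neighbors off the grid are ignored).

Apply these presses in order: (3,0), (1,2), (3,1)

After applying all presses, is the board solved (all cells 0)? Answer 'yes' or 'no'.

After press 1 at (3,0):
0 0 1
0 1 1
0 1 1
1 1 1

After press 2 at (1,2):
0 0 0
0 0 0
0 1 0
1 1 1

After press 3 at (3,1):
0 0 0
0 0 0
0 0 0
0 0 0

Lights still on: 0

Answer: yes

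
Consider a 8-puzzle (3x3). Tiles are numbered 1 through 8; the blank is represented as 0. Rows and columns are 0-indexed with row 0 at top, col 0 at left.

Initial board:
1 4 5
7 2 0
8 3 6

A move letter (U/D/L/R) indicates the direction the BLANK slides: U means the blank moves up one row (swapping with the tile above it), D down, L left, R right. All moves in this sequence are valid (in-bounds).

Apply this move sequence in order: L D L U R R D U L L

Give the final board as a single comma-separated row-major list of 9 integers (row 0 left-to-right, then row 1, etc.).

Answer: 1, 4, 5, 0, 3, 2, 7, 8, 6

Derivation:
After move 1 (L):
1 4 5
7 0 2
8 3 6

After move 2 (D):
1 4 5
7 3 2
8 0 6

After move 3 (L):
1 4 5
7 3 2
0 8 6

After move 4 (U):
1 4 5
0 3 2
7 8 6

After move 5 (R):
1 4 5
3 0 2
7 8 6

After move 6 (R):
1 4 5
3 2 0
7 8 6

After move 7 (D):
1 4 5
3 2 6
7 8 0

After move 8 (U):
1 4 5
3 2 0
7 8 6

After move 9 (L):
1 4 5
3 0 2
7 8 6

After move 10 (L):
1 4 5
0 3 2
7 8 6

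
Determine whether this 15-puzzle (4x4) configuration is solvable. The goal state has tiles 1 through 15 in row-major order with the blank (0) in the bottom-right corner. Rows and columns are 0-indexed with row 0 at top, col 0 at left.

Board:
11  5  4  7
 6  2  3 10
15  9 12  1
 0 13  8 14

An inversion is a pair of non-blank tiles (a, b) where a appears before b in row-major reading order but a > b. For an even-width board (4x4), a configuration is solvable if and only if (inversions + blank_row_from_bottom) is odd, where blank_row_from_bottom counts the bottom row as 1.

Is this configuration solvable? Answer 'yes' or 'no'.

Inversions: 40
Blank is in row 3 (0-indexed from top), which is row 1 counting from the bottom (bottom = 1).
40 + 1 = 41, which is odd, so the puzzle is solvable.

Answer: yes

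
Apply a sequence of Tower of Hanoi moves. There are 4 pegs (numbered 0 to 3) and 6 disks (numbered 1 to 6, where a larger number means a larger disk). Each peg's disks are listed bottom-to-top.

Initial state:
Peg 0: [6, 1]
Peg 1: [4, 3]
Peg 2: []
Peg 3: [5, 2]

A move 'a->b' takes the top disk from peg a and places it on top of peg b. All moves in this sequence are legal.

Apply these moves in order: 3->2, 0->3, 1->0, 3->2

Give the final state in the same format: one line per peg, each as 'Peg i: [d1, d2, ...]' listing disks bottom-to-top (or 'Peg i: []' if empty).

Answer: Peg 0: [6, 3]
Peg 1: [4]
Peg 2: [2, 1]
Peg 3: [5]

Derivation:
After move 1 (3->2):
Peg 0: [6, 1]
Peg 1: [4, 3]
Peg 2: [2]
Peg 3: [5]

After move 2 (0->3):
Peg 0: [6]
Peg 1: [4, 3]
Peg 2: [2]
Peg 3: [5, 1]

After move 3 (1->0):
Peg 0: [6, 3]
Peg 1: [4]
Peg 2: [2]
Peg 3: [5, 1]

After move 4 (3->2):
Peg 0: [6, 3]
Peg 1: [4]
Peg 2: [2, 1]
Peg 3: [5]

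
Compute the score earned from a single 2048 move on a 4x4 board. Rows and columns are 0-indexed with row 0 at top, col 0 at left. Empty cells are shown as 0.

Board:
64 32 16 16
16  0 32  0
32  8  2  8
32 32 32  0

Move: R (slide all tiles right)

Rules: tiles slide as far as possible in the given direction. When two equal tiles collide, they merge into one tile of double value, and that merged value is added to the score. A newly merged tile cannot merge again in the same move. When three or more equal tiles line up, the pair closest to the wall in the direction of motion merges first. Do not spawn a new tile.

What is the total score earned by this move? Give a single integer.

Slide right:
row 0: [64, 32, 16, 16] -> [0, 64, 32, 32]  score +32 (running 32)
row 1: [16, 0, 32, 0] -> [0, 0, 16, 32]  score +0 (running 32)
row 2: [32, 8, 2, 8] -> [32, 8, 2, 8]  score +0 (running 32)
row 3: [32, 32, 32, 0] -> [0, 0, 32, 64]  score +64 (running 96)
Board after move:
 0 64 32 32
 0  0 16 32
32  8  2  8
 0  0 32 64

Answer: 96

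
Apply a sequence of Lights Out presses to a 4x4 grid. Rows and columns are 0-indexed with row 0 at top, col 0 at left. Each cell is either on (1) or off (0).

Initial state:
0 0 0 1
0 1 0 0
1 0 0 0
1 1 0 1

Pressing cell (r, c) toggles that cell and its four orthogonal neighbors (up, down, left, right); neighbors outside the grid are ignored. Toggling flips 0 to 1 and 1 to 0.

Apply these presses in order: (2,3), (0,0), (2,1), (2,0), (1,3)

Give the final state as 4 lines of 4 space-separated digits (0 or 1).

Answer: 1 1 0 0
0 0 1 0
1 0 0 0
0 0 0 0

Derivation:
After press 1 at (2,3):
0 0 0 1
0 1 0 1
1 0 1 1
1 1 0 0

After press 2 at (0,0):
1 1 0 1
1 1 0 1
1 0 1 1
1 1 0 0

After press 3 at (2,1):
1 1 0 1
1 0 0 1
0 1 0 1
1 0 0 0

After press 4 at (2,0):
1 1 0 1
0 0 0 1
1 0 0 1
0 0 0 0

After press 5 at (1,3):
1 1 0 0
0 0 1 0
1 0 0 0
0 0 0 0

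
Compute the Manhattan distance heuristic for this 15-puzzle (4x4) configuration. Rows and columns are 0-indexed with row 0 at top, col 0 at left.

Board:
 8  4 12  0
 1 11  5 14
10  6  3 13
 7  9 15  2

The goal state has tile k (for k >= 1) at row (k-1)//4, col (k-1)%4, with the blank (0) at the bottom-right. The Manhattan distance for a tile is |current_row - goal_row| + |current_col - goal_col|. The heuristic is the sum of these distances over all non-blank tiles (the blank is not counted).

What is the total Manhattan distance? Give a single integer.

Tile 8: at (0,0), goal (1,3), distance |0-1|+|0-3| = 4
Tile 4: at (0,1), goal (0,3), distance |0-0|+|1-3| = 2
Tile 12: at (0,2), goal (2,3), distance |0-2|+|2-3| = 3
Tile 1: at (1,0), goal (0,0), distance |1-0|+|0-0| = 1
Tile 11: at (1,1), goal (2,2), distance |1-2|+|1-2| = 2
Tile 5: at (1,2), goal (1,0), distance |1-1|+|2-0| = 2
Tile 14: at (1,3), goal (3,1), distance |1-3|+|3-1| = 4
Tile 10: at (2,0), goal (2,1), distance |2-2|+|0-1| = 1
Tile 6: at (2,1), goal (1,1), distance |2-1|+|1-1| = 1
Tile 3: at (2,2), goal (0,2), distance |2-0|+|2-2| = 2
Tile 13: at (2,3), goal (3,0), distance |2-3|+|3-0| = 4
Tile 7: at (3,0), goal (1,2), distance |3-1|+|0-2| = 4
Tile 9: at (3,1), goal (2,0), distance |3-2|+|1-0| = 2
Tile 15: at (3,2), goal (3,2), distance |3-3|+|2-2| = 0
Tile 2: at (3,3), goal (0,1), distance |3-0|+|3-1| = 5
Sum: 4 + 2 + 3 + 1 + 2 + 2 + 4 + 1 + 1 + 2 + 4 + 4 + 2 + 0 + 5 = 37

Answer: 37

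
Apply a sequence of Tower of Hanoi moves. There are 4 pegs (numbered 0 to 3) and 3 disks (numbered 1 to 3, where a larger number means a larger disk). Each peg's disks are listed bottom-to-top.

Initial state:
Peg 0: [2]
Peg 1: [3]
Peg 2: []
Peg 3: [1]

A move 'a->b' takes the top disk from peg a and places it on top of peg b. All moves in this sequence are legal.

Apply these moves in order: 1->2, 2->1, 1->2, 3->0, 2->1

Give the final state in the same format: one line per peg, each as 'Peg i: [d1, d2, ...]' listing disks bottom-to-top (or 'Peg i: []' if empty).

Answer: Peg 0: [2, 1]
Peg 1: [3]
Peg 2: []
Peg 3: []

Derivation:
After move 1 (1->2):
Peg 0: [2]
Peg 1: []
Peg 2: [3]
Peg 3: [1]

After move 2 (2->1):
Peg 0: [2]
Peg 1: [3]
Peg 2: []
Peg 3: [1]

After move 3 (1->2):
Peg 0: [2]
Peg 1: []
Peg 2: [3]
Peg 3: [1]

After move 4 (3->0):
Peg 0: [2, 1]
Peg 1: []
Peg 2: [3]
Peg 3: []

After move 5 (2->1):
Peg 0: [2, 1]
Peg 1: [3]
Peg 2: []
Peg 3: []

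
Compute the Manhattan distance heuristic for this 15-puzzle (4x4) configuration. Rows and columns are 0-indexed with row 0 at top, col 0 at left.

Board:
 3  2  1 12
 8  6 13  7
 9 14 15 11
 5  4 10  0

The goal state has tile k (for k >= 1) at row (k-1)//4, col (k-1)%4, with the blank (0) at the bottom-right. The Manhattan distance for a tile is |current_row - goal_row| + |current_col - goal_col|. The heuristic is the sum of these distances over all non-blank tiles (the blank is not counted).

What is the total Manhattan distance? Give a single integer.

Tile 3: at (0,0), goal (0,2), distance |0-0|+|0-2| = 2
Tile 2: at (0,1), goal (0,1), distance |0-0|+|1-1| = 0
Tile 1: at (0,2), goal (0,0), distance |0-0|+|2-0| = 2
Tile 12: at (0,3), goal (2,3), distance |0-2|+|3-3| = 2
Tile 8: at (1,0), goal (1,3), distance |1-1|+|0-3| = 3
Tile 6: at (1,1), goal (1,1), distance |1-1|+|1-1| = 0
Tile 13: at (1,2), goal (3,0), distance |1-3|+|2-0| = 4
Tile 7: at (1,3), goal (1,2), distance |1-1|+|3-2| = 1
Tile 9: at (2,0), goal (2,0), distance |2-2|+|0-0| = 0
Tile 14: at (2,1), goal (3,1), distance |2-3|+|1-1| = 1
Tile 15: at (2,2), goal (3,2), distance |2-3|+|2-2| = 1
Tile 11: at (2,3), goal (2,2), distance |2-2|+|3-2| = 1
Tile 5: at (3,0), goal (1,0), distance |3-1|+|0-0| = 2
Tile 4: at (3,1), goal (0,3), distance |3-0|+|1-3| = 5
Tile 10: at (3,2), goal (2,1), distance |3-2|+|2-1| = 2
Sum: 2 + 0 + 2 + 2 + 3 + 0 + 4 + 1 + 0 + 1 + 1 + 1 + 2 + 5 + 2 = 26

Answer: 26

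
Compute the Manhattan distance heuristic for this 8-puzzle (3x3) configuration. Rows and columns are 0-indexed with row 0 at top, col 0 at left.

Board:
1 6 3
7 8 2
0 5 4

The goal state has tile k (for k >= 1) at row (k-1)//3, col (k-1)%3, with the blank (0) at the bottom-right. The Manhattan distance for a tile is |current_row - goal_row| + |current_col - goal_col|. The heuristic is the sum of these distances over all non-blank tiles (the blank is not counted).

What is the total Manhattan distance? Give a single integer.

Answer: 10

Derivation:
Tile 1: at (0,0), goal (0,0), distance |0-0|+|0-0| = 0
Tile 6: at (0,1), goal (1,2), distance |0-1|+|1-2| = 2
Tile 3: at (0,2), goal (0,2), distance |0-0|+|2-2| = 0
Tile 7: at (1,0), goal (2,0), distance |1-2|+|0-0| = 1
Tile 8: at (1,1), goal (2,1), distance |1-2|+|1-1| = 1
Tile 2: at (1,2), goal (0,1), distance |1-0|+|2-1| = 2
Tile 5: at (2,1), goal (1,1), distance |2-1|+|1-1| = 1
Tile 4: at (2,2), goal (1,0), distance |2-1|+|2-0| = 3
Sum: 0 + 2 + 0 + 1 + 1 + 2 + 1 + 3 = 10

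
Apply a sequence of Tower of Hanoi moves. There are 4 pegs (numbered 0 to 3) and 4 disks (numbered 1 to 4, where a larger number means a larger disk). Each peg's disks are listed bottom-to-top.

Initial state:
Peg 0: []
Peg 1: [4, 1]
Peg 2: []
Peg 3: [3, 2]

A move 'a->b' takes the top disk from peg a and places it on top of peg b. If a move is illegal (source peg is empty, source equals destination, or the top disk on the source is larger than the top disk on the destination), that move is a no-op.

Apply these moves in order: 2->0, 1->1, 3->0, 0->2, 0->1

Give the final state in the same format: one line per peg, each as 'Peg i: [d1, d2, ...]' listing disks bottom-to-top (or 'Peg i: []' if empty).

After move 1 (2->0):
Peg 0: []
Peg 1: [4, 1]
Peg 2: []
Peg 3: [3, 2]

After move 2 (1->1):
Peg 0: []
Peg 1: [4, 1]
Peg 2: []
Peg 3: [3, 2]

After move 3 (3->0):
Peg 0: [2]
Peg 1: [4, 1]
Peg 2: []
Peg 3: [3]

After move 4 (0->2):
Peg 0: []
Peg 1: [4, 1]
Peg 2: [2]
Peg 3: [3]

After move 5 (0->1):
Peg 0: []
Peg 1: [4, 1]
Peg 2: [2]
Peg 3: [3]

Answer: Peg 0: []
Peg 1: [4, 1]
Peg 2: [2]
Peg 3: [3]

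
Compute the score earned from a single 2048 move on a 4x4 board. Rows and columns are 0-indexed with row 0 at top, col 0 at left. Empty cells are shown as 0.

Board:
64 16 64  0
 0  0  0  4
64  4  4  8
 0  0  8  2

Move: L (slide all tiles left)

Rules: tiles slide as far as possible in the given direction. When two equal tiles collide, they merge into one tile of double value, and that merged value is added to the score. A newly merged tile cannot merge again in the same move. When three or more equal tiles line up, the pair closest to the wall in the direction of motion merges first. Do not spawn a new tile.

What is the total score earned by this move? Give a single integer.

Answer: 8

Derivation:
Slide left:
row 0: [64, 16, 64, 0] -> [64, 16, 64, 0]  score +0 (running 0)
row 1: [0, 0, 0, 4] -> [4, 0, 0, 0]  score +0 (running 0)
row 2: [64, 4, 4, 8] -> [64, 8, 8, 0]  score +8 (running 8)
row 3: [0, 0, 8, 2] -> [8, 2, 0, 0]  score +0 (running 8)
Board after move:
64 16 64  0
 4  0  0  0
64  8  8  0
 8  2  0  0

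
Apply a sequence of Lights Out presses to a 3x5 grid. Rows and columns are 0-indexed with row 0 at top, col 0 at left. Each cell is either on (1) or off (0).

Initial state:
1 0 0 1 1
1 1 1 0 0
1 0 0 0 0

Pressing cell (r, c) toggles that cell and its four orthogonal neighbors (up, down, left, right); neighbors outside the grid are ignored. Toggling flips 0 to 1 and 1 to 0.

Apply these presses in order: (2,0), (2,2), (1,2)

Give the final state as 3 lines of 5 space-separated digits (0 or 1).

Answer: 1 0 1 1 1
0 0 1 1 0
0 0 0 1 0

Derivation:
After press 1 at (2,0):
1 0 0 1 1
0 1 1 0 0
0 1 0 0 0

After press 2 at (2,2):
1 0 0 1 1
0 1 0 0 0
0 0 1 1 0

After press 3 at (1,2):
1 0 1 1 1
0 0 1 1 0
0 0 0 1 0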